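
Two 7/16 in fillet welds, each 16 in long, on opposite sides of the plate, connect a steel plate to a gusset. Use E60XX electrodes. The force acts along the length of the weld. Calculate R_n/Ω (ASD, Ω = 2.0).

E60XX → F_EXX = 60 ksi.
Effective throat t_e = 0.707 × 0.4375 = 0.3093 in.
Total length L = 32 in; A_we = 0.3093 × 32 = 9.898 in².
F_nw = 0.6 F_EXX = 0.6 × 60 = 36 ksi.
R_n = 36 × 9.898 = 356.3 kip; R_n/Ω = 356.3/2.0 = 178.2 kip.

R_n/Ω ≈ 178 kip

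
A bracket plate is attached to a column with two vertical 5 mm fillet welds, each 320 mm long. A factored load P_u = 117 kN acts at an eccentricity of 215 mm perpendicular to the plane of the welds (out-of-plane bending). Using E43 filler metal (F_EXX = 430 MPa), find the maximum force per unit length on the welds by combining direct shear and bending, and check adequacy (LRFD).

f_max ≈ 759 N/mm; NOT adequate

L_w = 2 × 320 = 640 mm; section modulus (unit throat) S = 2 × L²/6 = 34130 mm².
Direct shear f_v = P/L_w = 117×10³/640 = 182.8 N/mm.
Moment M = P × e = 117×10³ × 215 = 25155000 N·mm; bending f_b = M/S = 737 N/mm.
f_max = √(f_v² + f_b²) = √(182.8² + 737²) = 759.3 N/mm.
φr_n = 0.75 × 0.6 × 430 × (0.707 × 5) = 684 N/mm → NOT adequate.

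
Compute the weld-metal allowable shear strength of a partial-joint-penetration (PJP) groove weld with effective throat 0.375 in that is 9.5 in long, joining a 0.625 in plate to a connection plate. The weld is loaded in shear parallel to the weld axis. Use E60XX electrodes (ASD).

R_n/Ω ≈ 64.1 kips

E60XX → F_EXX = 60 ksi.
Effective throat (given) t_e = 0.375 in.
A_we = 0.375 × 9.5 = 3.562 in².
F_nw = 0.6 F_EXX = 36 ksi.
R_n/Ω = (36 × 3.562) / 2.0 = 64.12 kips.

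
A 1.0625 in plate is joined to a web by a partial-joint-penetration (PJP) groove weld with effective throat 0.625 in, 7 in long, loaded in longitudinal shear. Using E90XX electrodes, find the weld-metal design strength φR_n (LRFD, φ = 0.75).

φR_n ≈ 177 kip

E90XX → F_EXX = 90 ksi.
Effective throat (given) t_e = 0.625 in.
A_we = 0.625 × 7 = 4.375 in².
F_nw = 0.6 F_EXX = 54 ksi.
φR_n = 0.75 × 54 × 4.375 = 177.2 kip.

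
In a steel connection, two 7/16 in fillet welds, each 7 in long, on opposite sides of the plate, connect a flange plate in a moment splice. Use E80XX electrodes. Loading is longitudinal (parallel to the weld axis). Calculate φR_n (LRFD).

E80XX → F_EXX = 80 ksi.
Effective throat t_e = 0.707 × 0.4375 = 0.3093 in.
Total length L = 14 in; A_we = 0.3093 × 14 = 4.33 in².
F_nw = 0.6 F_EXX = 0.6 × 80 = 48 ksi.
φR_n = 0.75 × 48 × 4.33 = 155.9 kip.

φR_n ≈ 156 kip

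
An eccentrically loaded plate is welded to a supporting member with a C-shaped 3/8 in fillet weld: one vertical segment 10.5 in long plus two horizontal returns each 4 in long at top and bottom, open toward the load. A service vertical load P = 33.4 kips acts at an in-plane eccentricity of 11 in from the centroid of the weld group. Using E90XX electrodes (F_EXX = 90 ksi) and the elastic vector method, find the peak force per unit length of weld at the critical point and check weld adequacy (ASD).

Total weld length L_w = 18.5 in. Treat welds as unit-width lines.
Centroid: x̄ = 2×4×2 / 18.5 = 0.8649 in from the vertical weld.
Polar moment about centroid: J = I_x + I_y = [10.5³/12 + 2×4×5.25²] + [10.5×0.8649² + 2(4³/12 + 4×1.135²)] = 345.8 in³.
Direct shear f_v = P/L_w = 33.4 / 18.5 = 1.805 kip/in (vertical).
Torsion M = P·e = 33.4 × 11 = 367.4 kip·in.
Critical point at (x, y) = (3.135, 5.25) from centroid. f_tx = M·y/J = 5.578 kip/in; f_ty = M·x/J = 3.331 kip/in.
Resultant f_max = √[f_tx² + (f_v + f_ty)²] = √[5.578² + (1.805 + 3.331)²] = 7.583 kip/in.
Capacity per unit length: r_n/Ω = (1/2.0) × 0.6 × 90 × (0.707 × 0.375) = 7.158 kip/in.
7.583 > 7.158 → NOT adequate.

f_max ≈ 7.58 kip/in; NOT adequate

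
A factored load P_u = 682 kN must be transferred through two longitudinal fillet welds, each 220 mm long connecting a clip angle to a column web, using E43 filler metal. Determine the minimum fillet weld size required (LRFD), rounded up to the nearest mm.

w = 12 mm

E43XX → F_EXX = 430 MPa.
Total weld length L = 440 mm.
Required throat t_e = P_u / (φ × 0.6 F_EXX × L) = 682 / (0.75 × 0.6 × 430 × 440 × 10⁻³) = 8.01 mm.
Required leg w = t_e / 0.707 = 11.33 mm → use 12 mm.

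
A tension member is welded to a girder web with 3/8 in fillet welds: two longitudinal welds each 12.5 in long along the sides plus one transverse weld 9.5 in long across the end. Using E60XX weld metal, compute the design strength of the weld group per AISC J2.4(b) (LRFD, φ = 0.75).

E60XX → F_EXX = 60 ksi.
t_e = 0.707 × 0.375 = 0.2651 in.
R_nwl = 0.6 × 60 × 0.2651 × 25 = 238.6 kip (longitudinal, 2 welds).
R_nwt = 0.6 × 60 × 0.2651 × 9.5 = 90.67 kip (transverse, base value).
(i) R_nwl + R_nwt = 329.3 kip; (ii) 0.85 R_nwl + 1.5 R_nwt = 338.8 kip.
R_n = max = 338.8 kip [governs: (ii)]; φR_n = 254.1 kip.

φR_n ≈ 254 kip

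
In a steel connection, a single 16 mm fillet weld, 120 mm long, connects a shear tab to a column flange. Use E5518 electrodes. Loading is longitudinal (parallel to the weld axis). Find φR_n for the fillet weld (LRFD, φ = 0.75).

φR_n ≈ 336 kN

E55XX → F_EXX = 550 MPa.
Effective throat t_e = 0.707 × 16 = 11.31 mm.
Total length L = 120 mm; A_we = 11.31 × 120 = 1357 mm².
F_nw = 0.6 F_EXX = 0.6 × 550 = 330 MPa.
φR_n = 0.75 × 330 × 1357 × 10⁻³ = 336 kN.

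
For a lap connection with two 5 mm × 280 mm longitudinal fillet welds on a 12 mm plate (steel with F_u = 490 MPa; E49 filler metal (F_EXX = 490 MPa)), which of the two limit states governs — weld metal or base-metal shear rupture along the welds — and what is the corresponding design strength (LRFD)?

t_e = 0.707 × 5 = 3.535 mm; L = 560 mm.
Weld metal: φR_n = 0.75 × 0.6 × 490 × 3.535 × 560 × 10⁻³ = 436.5 kN.
Base metal (shear rupture): φR_n = 0.75 × 0.6 × 490 × 12 × 560 × 10⁻³ = 1482 kN.
Governing: weld metal.

φR_n ≈ 437 kN (weld metal governs)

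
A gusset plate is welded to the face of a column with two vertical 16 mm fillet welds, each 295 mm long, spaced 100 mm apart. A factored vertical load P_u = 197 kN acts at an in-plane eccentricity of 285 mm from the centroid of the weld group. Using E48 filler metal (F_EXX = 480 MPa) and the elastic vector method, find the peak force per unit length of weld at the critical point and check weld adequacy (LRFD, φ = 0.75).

f_max ≈ 1660 N/mm; adequate

Total weld length L_w = 590 mm. Treat welds as unit-width lines.
Polar moment about centroid: J = 2[d³/12 + d(b/2)²] = 2[295³/12 + 295×50²] = 5754000 mm³.
Direct shear f_v = P/L_w = 197×10³ / 590 = 333.9 N/mm (vertical).
Torsion M = P·e = 197×10³ × 285 = 56145000 N·mm.
Critical point at (x, y) = (50, 147.5) from centroid. f_tx = M·y/J = 1439 N/mm; f_ty = M·x/J = 487.9 N/mm.
Resultant f_max = √[f_tx² + (f_v + f_ty)²] = √[1439² + (333.9 + 487.9)²] = 1657 N/mm.
Capacity per unit length: φr_n = 0.75 × 0.6 × 480 × (0.707 × 16) = 2443 N/mm.
1657 ≤ 2443 → adequate.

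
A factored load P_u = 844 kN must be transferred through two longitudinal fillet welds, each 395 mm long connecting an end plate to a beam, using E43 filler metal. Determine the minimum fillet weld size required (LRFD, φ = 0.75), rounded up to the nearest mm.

w = 8 mm

E43XX → F_EXX = 430 MPa.
Total weld length L = 790 mm.
Required throat t_e = P_u / (φ × 0.6 F_EXX × L) = 844 / (0.75 × 0.6 × 430 × 790 × 10⁻³) = 5.521 mm.
Required leg w = t_e / 0.707 = 7.809 mm → use 8 mm.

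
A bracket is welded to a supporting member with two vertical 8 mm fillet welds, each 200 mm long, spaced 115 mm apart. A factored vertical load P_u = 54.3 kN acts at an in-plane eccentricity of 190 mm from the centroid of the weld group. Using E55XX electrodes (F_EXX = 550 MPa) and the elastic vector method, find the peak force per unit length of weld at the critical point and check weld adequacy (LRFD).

f_max ≈ 529 N/mm; adequate

Total weld length L_w = 400 mm. Treat welds as unit-width lines.
Polar moment about centroid: J = 2[d³/12 + d(b/2)²] = 2[200³/12 + 200×57.5²] = 2656000 mm³.
Direct shear f_v = P/L_w = 54.3×10³ / 400 = 135.8 N/mm (vertical).
Torsion M = P·e = 54.3×10³ × 190 = 10317000 N·mm.
Critical point at (x, y) = (57.5, 100) from centroid. f_tx = M·y/J = 388.5 N/mm; f_ty = M·x/J = 223.4 N/mm.
Resultant f_max = √[f_tx² + (f_v + f_ty)²] = √[388.5² + (135.8 + 223.4)²] = 529 N/mm.
Capacity per unit length: φr_n = 0.75 × 0.6 × 550 × (0.707 × 8) = 1400 N/mm.
529 ≤ 1400 → adequate.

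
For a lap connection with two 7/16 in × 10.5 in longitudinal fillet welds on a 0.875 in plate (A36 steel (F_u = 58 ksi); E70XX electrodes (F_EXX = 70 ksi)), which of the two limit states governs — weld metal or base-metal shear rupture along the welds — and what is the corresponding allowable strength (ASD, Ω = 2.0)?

R_n/Ω ≈ 136 kips (weld metal governs)

t_e = 0.707 × 0.4375 = 0.3093 in; L = 21 in.
Weld metal: R_n/Ω = (1/2.0) × 0.6 × 70 × 0.3093 × 21 = 136.4 kips.
Base metal (shear rupture): R_n/Ω = (1/2.0) × 0.6 × 58 × 0.875 × 21 = 319.7 kips.
Governing: weld metal.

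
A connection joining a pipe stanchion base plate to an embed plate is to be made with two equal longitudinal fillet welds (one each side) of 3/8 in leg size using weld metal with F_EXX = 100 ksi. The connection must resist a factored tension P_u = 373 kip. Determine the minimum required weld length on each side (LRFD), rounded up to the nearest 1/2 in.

L = 16 in on each side

Throat t_e = 0.707 × 0.375 = 0.2651 in.
φr_n = 0.75 × 0.6 × 100 × 0.2651 = 11.93 kip/in.
L_req = P_u / φr_n = 373 / 11.93 = 31.26 in total.
Per side: 31.26 / 2 = 15.63 in.
Round up → use L = 16 in on each side.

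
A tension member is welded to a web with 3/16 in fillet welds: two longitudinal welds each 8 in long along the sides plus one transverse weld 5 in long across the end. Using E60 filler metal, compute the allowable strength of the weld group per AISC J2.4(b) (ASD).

E60XX → F_EXX = 60 ksi.
t_e = 0.707 × 0.1875 = 0.1326 in.
R_nwl = 0.6 × 60 × 0.1326 × 16 = 76.36 kips (longitudinal, 2 welds).
R_nwt = 0.6 × 60 × 0.1326 × 5 = 23.86 kips (transverse, base value).
(i) R_nwl + R_nwt = 100.2 kips; (ii) 0.85 R_nwl + 1.5 R_nwt = 100.7 kips.
R_n = max = 100.7 kips [governs: (ii)]; R_n/Ω = 50.35 kips.

R_n/Ω ≈ 50.3 kips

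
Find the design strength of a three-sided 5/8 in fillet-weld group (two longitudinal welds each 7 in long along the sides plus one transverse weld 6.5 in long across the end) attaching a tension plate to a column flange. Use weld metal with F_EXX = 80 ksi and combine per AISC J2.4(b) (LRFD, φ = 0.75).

t_e = 0.707 × 0.625 = 0.4419 in.
R_nwl = 0.6 × 80 × 0.4419 × 14 = 296.9 kip (longitudinal, 2 welds).
R_nwt = 0.6 × 80 × 0.4419 × 6.5 = 137.9 kip (transverse, base value).
(i) R_nwl + R_nwt = 434.8 kip; (ii) 0.85 R_nwl + 1.5 R_nwt = 459.2 kip.
R_n = max = 459.2 kip [governs: (ii)]; φR_n = 344.4 kip.

φR_n ≈ 344 kip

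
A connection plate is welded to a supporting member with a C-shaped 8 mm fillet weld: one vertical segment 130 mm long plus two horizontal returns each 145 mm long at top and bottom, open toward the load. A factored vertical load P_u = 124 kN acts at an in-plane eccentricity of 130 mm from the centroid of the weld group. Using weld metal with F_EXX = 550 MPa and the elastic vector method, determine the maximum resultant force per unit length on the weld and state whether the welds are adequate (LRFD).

Total weld length L_w = 420 mm. Treat welds as unit-width lines.
Centroid: x̄ = 2×145×72.5 / 420 = 50.06 mm from the vertical weld.
Polar moment about centroid: J = I_x + I_y = [130³/12 + 2×145×65²] + [130×50.06² + 2(145³/12 + 145×22.44²)] = 2388000 mm³.
Direct shear f_v = P/L_w = 124×10³ / 420 = 295.2 N/mm (vertical).
Torsion M = P·e = 124×10³ × 130 = 16120000 N·mm.
Critical point at (x, y) = (94.94, 65) from centroid. f_tx = M·y/J = 438.7 N/mm; f_ty = M·x/J = 640.8 N/mm.
Resultant f_max = √[f_tx² + (f_v + f_ty)²] = √[438.7² + (295.2 + 640.8)²] = 1034 N/mm.
Capacity per unit length: φr_n = 0.75 × 0.6 × 550 × (0.707 × 8) = 1400 N/mm.
1034 ≤ 1400 → adequate.

f_max ≈ 1030 N/mm; adequate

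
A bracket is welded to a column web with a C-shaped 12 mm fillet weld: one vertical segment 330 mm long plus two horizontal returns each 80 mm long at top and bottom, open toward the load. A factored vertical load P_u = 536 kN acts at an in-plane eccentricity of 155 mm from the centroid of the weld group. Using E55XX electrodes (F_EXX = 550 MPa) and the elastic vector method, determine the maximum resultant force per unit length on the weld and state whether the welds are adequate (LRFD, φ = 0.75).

Total weld length L_w = 490 mm. Treat welds as unit-width lines.
Centroid: x̄ = 2×80×40 / 490 = 13.06 mm from the vertical weld.
Polar moment about centroid: J = I_x + I_y = [330³/12 + 2×80×165²] + [330×13.06² + 2(80³/12 + 80×26.94²)] = 7608000 mm³.
Direct shear f_v = P/L_w = 536×10³ / 490 = 1094 N/mm (vertical).
Torsion M = P·e = 536×10³ × 155 = 83080000 N·mm.
Critical point at (x, y) = (66.94, 165) from centroid. f_tx = M·y/J = 1802 N/mm; f_ty = M·x/J = 730.9 N/mm.
Resultant f_max = √[f_tx² + (f_v + f_ty)²] = √[1802² + (1094 + 730.9)²] = 2564 N/mm.
Capacity per unit length: φr_n = 0.75 × 0.6 × 550 × (0.707 × 12) = 2100 N/mm.
2564 > 2100 → NOT adequate.

f_max ≈ 2560 N/mm; NOT adequate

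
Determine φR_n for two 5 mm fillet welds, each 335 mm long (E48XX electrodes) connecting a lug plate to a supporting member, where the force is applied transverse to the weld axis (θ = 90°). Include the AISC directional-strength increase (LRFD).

E48XX → F_EXX = 480 MPa.
t_e = 0.707 × 5 = 3.535 mm; A_we = 3.535 × 670 = 2368 mm².
Directional factor: 1.0 + 0.5 sin^1.5(90°) = 1.5.
F_nw = 0.6 × 480 × 1.5 = 432 MPa.
φR_n = 0.75 × 432 × 2368 × 10⁻³ = 767.4 kN.

φR_n ≈ 767 kN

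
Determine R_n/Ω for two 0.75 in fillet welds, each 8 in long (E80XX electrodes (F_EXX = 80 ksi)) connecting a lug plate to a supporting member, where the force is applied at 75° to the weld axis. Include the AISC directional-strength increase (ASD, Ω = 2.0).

R_n/Ω ≈ 300 kip

t_e = 0.707 × 0.75 = 0.5302 in; A_we = 0.5302 × 16 = 8.484 in².
Directional factor: 1.0 + 0.5 sin^1.5(75°) = 1.475.
F_nw = 0.6 × 80 × 1.475 = 70.78 ksi.
R_n/Ω = (70.78 × 8.484) / 2.0 = 300.3 kip.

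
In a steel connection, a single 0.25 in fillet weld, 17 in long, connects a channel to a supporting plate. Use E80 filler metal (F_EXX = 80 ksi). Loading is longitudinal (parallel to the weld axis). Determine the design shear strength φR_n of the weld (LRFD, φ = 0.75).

φR_n ≈ 108 kip

Effective throat t_e = 0.707 × 0.25 = 0.1767 in.
Total length L = 17 in; A_we = 0.1767 × 17 = 3.005 in².
F_nw = 0.6 F_EXX = 0.6 × 80 = 48 ksi.
φR_n = 0.75 × 48 × 3.005 = 108.2 kip.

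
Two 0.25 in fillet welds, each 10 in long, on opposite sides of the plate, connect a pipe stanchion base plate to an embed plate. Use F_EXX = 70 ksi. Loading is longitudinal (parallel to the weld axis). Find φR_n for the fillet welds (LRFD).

Effective throat t_e = 0.707 × 0.25 = 0.1767 in.
Total length L = 20 in; A_we = 0.1767 × 20 = 3.535 in².
F_nw = 0.6 F_EXX = 0.6 × 70 = 42 ksi.
φR_n = 0.75 × 42 × 3.535 = 111.4 kips.

φR_n ≈ 111 kips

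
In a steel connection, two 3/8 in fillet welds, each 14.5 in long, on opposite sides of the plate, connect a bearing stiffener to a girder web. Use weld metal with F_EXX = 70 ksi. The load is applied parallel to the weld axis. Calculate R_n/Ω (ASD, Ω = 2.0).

R_n/Ω ≈ 161 kip

Effective throat t_e = 0.707 × 0.375 = 0.2651 in.
Total length L = 29 in; A_we = 0.2651 × 29 = 7.689 in².
F_nw = 0.6 F_EXX = 0.6 × 70 = 42 ksi.
R_n = 42 × 7.689 = 322.9 kip; R_n/Ω = 322.9/2.0 = 161.5 kip.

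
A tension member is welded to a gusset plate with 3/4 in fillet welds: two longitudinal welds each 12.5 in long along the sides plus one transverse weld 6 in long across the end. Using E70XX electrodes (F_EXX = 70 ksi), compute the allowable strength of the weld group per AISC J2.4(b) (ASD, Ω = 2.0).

R_n/Ω ≈ 345 kips

t_e = 0.707 × 0.75 = 0.5302 in.
R_nwl = 0.6 × 70 × 0.5302 × 25 = 556.8 kips (longitudinal, 2 welds).
R_nwt = 0.6 × 70 × 0.5302 × 6 = 133.6 kips (transverse, base value).
(i) R_nwl + R_nwt = 690.4 kips; (ii) 0.85 R_nwl + 1.5 R_nwt = 673.7 kips.
R_n = max = 690.4 kips [governs: (i)]; R_n/Ω = 345.2 kips.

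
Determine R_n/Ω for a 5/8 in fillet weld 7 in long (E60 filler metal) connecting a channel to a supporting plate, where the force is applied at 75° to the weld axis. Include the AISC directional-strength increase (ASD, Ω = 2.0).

E60XX → F_EXX = 60 ksi.
t_e = 0.707 × 0.625 = 0.4419 in; A_we = 0.4419 × 7 = 3.093 in².
Directional factor: 1.0 + 0.5 sin^1.5(75°) = 1.475.
F_nw = 0.6 × 60 × 1.475 = 53.09 ksi.
R_n/Ω = (53.09 × 3.093) / 2.0 = 82.1 kips.

R_n/Ω ≈ 82.1 kips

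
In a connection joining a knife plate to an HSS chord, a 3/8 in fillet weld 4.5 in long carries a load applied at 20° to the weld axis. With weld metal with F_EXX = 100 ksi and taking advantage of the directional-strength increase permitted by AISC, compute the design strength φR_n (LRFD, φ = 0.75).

t_e = 0.707 × 0.375 = 0.2651 in; A_we = 0.2651 × 4.5 = 1.193 in².
Directional factor: 1.0 + 0.5 sin^1.5(20°) = 1.1.
F_nw = 0.6 × 100 × 1.1 = 66 ksi.
φR_n = 0.75 × 66 × 1.193 = 59.06 kip.

φR_n ≈ 59.1 kip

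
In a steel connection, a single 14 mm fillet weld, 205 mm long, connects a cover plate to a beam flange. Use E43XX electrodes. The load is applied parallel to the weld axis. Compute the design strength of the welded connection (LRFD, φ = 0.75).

φR_n ≈ 393 kN

E43XX → F_EXX = 430 MPa.
Effective throat t_e = 0.707 × 14 = 9.898 mm.
Total length L = 205 mm; A_we = 9.898 × 205 = 2029 mm².
F_nw = 0.6 F_EXX = 0.6 × 430 = 258 MPa.
φR_n = 0.75 × 258 × 2029 × 10⁻³ = 392.6 kN.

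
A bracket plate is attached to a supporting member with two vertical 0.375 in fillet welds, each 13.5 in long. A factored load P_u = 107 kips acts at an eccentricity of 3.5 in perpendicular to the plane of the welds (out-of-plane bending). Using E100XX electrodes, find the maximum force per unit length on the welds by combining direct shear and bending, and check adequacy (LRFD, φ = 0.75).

E100XX → F_EXX = 100 ksi.
L_w = 2 × 13.5 = 27 in; section modulus (unit throat) S = 2 × L²/6 = 60.75 in².
Direct shear f_v = P/L_w = 107/27 = 3.963 kip/in.
Moment M = P × e = 107 × 3.5 = 374.5 kip·in; bending f_b = M/S = 6.165 kip/in.
f_max = √(f_v² + f_b²) = √(3.963² + 6.165²) = 7.329 kip/in.
φr_n = 0.75 × 0.6 × 100 × (0.707 × 0.375) = 11.93 kip/in → adequate.

f_max ≈ 7.33 kip/in; adequate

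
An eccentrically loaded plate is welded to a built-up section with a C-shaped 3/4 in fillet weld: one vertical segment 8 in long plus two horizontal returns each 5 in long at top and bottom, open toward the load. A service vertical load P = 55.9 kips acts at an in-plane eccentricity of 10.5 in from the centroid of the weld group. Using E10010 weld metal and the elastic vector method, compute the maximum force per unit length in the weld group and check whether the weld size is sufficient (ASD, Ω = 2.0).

E100XX → F_EXX = 100 ksi.
Total weld length L_w = 18 in. Treat welds as unit-width lines.
Centroid: x̄ = 2×5×2.5 / 18 = 1.389 in from the vertical weld.
Polar moment about centroid: J = I_x + I_y = [8³/12 + 2×5×4²] + [8×1.389² + 2(5³/12 + 5×1.111²)] = 251.3 in³.
Direct shear f_v = P/L_w = 55.9 / 18 = 3.106 kip/in (vertical).
Torsion M = P·e = 55.9 × 10.5 = 586.95 kip·in.
Critical point at (x, y) = (3.611, 4) from centroid. f_tx = M·y/J = 9.343 kip/in; f_ty = M·x/J = 8.435 kip/in.
Resultant f_max = √[f_tx² + (f_v + f_ty)²] = √[9.343² + (3.106 + 8.435)²] = 14.85 kip/in.
Capacity per unit length: r_n/Ω = (1/2.0) × 0.6 × 100 × (0.707 × 0.75) = 15.91 kip/in.
14.85 ≤ 15.91 → adequate.

f_max ≈ 14.8 kip/in; adequate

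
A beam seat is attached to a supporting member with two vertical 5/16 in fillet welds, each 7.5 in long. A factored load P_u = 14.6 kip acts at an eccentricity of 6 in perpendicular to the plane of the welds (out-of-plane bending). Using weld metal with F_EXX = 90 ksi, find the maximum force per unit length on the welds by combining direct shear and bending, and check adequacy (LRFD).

f_max ≈ 4.77 kip/in; adequate

L_w = 2 × 7.5 = 15 in; section modulus (unit throat) S = 2 × L²/6 = 18.75 in².
Direct shear f_v = P/L_w = 14.6/15 = 0.9733 kip/in.
Moment M = P × e = 14.6 × 6 = 87.6 kip·in; bending f_b = M/S = 4.672 kip/in.
f_max = √(f_v² + f_b²) = √(0.9733² + 4.672²) = 4.772 kip/in.
φr_n = 0.75 × 0.6 × 90 × (0.707 × 0.3125) = 8.948 kip/in → adequate.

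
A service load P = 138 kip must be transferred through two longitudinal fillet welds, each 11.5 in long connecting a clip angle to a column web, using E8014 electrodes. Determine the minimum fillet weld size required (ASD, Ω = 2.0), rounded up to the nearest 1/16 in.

E80XX → F_EXX = 80 ksi.
Total weld length L = 23 in.
Required throat t_e = P × Ω / (0.6 F_EXX × L) = 138 × 2.0 / (0.6 × 80 × 23) = 0.25 in.
Required leg w = t_e / 0.707 = 0.3536 in → use 3/8 in.

w = 3/8 in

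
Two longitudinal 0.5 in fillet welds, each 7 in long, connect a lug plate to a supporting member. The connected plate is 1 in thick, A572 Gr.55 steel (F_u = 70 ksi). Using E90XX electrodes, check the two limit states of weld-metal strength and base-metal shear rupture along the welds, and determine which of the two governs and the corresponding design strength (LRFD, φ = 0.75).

E90XX → F_EXX = 90 ksi.
t_e = 0.707 × 0.5 = 0.3535 in; L = 14 in.
Weld metal: φR_n = 0.75 × 0.6 × 90 × 0.3535 × 14 = 200.4 kip.
Base metal (shear rupture): φR_n = 0.75 × 0.6 × 70 × 1 × 14 = 441 kip.
Governing: weld metal.

φR_n ≈ 200 kip (weld metal governs)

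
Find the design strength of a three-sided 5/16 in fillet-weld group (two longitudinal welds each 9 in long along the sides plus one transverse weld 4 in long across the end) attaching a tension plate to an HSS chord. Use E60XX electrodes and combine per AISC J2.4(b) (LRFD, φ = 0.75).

E60XX → F_EXX = 60 ksi.
t_e = 0.707 × 0.3125 = 0.2209 in.
R_nwl = 0.6 × 60 × 0.2209 × 18 = 143.2 kips (longitudinal, 2 welds).
R_nwt = 0.6 × 60 × 0.2209 × 4 = 31.81 kips (transverse, base value).
(i) R_nwl + R_nwt = 175 kips; (ii) 0.85 R_nwl + 1.5 R_nwt = 169.4 kips.
R_n = max = 175 kips [governs: (i)]; φR_n = 131.2 kips.

φR_n ≈ 131 kips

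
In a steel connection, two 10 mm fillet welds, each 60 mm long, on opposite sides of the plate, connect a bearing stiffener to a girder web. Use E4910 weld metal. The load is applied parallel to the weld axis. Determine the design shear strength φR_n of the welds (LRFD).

φR_n ≈ 187 kN

E49XX → F_EXX = 490 MPa.
Effective throat t_e = 0.707 × 10 = 7.07 mm.
Total length L = 120 mm; A_we = 7.07 × 120 = 848.4 mm².
F_nw = 0.6 F_EXX = 0.6 × 490 = 294 MPa.
φR_n = 0.75 × 294 × 848.4 × 10⁻³ = 187.1 kN.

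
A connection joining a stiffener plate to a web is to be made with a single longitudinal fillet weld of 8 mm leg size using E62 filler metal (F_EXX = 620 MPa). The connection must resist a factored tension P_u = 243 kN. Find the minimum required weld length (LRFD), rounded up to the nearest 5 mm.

Throat t_e = 0.707 × 8 = 5.656 mm.
φr_n = 0.75 × 0.6 × 620 × 5.656 × 10⁻³ = 1.578 kN/mm.
L_req = P_u / φr_n = 243 / 1.578 = 154 mm total.
Round up → use L = 155 mm.

L = 155 mm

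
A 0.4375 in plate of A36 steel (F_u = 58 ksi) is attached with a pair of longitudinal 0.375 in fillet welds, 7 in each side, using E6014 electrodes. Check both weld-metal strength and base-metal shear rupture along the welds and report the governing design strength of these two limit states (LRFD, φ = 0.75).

φR_n ≈ 100 kip (weld metal governs)

E60XX → F_EXX = 60 ksi.
t_e = 0.707 × 0.375 = 0.2651 in; L = 14 in.
Weld metal: φR_n = 0.75 × 0.6 × 60 × 0.2651 × 14 = 100.2 kip.
Base metal (shear rupture): φR_n = 0.75 × 0.6 × 58 × 0.4375 × 14 = 159.9 kip.
Governing: weld metal.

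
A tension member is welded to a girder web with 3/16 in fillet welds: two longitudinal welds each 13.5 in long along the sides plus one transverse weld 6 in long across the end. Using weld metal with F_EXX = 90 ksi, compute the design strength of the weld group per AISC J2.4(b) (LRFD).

t_e = 0.707 × 0.1875 = 0.1326 in.
R_nwl = 0.6 × 90 × 0.1326 × 27 = 193.3 kips (longitudinal, 2 welds).
R_nwt = 0.6 × 90 × 0.1326 × 6 = 42.95 kips (transverse, base value).
(i) R_nwl + R_nwt = 236.2 kips; (ii) 0.85 R_nwl + 1.5 R_nwt = 228.7 kips.
R_n = max = 236.2 kips [governs: (i)]; φR_n = 177.2 kips.

φR_n ≈ 177 kips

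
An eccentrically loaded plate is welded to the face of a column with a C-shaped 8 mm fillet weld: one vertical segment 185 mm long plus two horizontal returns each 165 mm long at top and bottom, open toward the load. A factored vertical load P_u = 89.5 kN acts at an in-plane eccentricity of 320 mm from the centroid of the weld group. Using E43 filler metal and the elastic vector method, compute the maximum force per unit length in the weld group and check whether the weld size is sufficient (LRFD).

E43XX → F_EXX = 430 MPa.
Total weld length L_w = 515 mm. Treat welds as unit-width lines.
Centroid: x̄ = 2×165×82.5 / 515 = 52.86 mm from the vertical weld.
Polar moment about centroid: J = I_x + I_y = [185³/12 + 2×165×92.5²] + [185×52.86² + 2(165³/12 + 165×29.64²)] = 4907000 mm³.
Direct shear f_v = P/L_w = 89.5×10³ / 515 = 173.8 N/mm (vertical).
Torsion M = P·e = 89.5×10³ × 320 = 28640000 N·mm.
Critical point at (x, y) = (112.1, 92.5) from centroid. f_tx = M·y/J = 539.9 N/mm; f_ty = M·x/J = 654.5 N/mm.
Resultant f_max = √[f_tx² + (f_v + f_ty)²] = √[539.9² + (173.8 + 654.5)²] = 988.7 N/mm.
Capacity per unit length: φr_n = 0.75 × 0.6 × 430 × (0.707 × 8) = 1094 N/mm.
988.7 ≤ 1094 → adequate.

f_max ≈ 989 N/mm; adequate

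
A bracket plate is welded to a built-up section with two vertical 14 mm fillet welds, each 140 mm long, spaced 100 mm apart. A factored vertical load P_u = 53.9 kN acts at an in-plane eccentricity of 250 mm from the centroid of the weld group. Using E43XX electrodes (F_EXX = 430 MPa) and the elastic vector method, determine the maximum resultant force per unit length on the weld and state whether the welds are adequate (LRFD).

f_max ≈ 1120 N/mm; adequate

Total weld length L_w = 280 mm. Treat welds as unit-width lines.
Polar moment about centroid: J = 2[d³/12 + d(b/2)²] = 2[140³/12 + 140×50²] = 1157000 mm³.
Direct shear f_v = P/L_w = 53.9×10³ / 280 = 192.5 N/mm (vertical).
Torsion M = P·e = 53.9×10³ × 250 = 13475000 N·mm.
Critical point at (x, y) = (50, 70) from centroid. f_tx = M·y/J = 815 N/mm; f_ty = M·x/J = 582.2 N/mm.
Resultant f_max = √[f_tx² + (f_v + f_ty)²] = √[815² + (192.5 + 582.2)²] = 1124 N/mm.
Capacity per unit length: φr_n = 0.75 × 0.6 × 430 × (0.707 × 14) = 1915 N/mm.
1124 ≤ 1915 → adequate.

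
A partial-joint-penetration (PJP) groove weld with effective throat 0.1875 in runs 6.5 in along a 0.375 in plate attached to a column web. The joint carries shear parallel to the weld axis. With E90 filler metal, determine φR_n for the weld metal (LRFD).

E90XX → F_EXX = 90 ksi.
Effective throat (given) t_e = 0.1875 in.
A_we = 0.1875 × 6.5 = 1.219 in².
F_nw = 0.6 F_EXX = 54 ksi.
φR_n = 0.75 × 54 × 1.219 = 49.36 kips.

φR_n ≈ 49.4 kips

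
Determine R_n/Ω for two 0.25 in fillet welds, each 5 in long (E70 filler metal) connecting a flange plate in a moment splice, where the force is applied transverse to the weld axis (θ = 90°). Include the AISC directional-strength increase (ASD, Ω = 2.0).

E70XX → F_EXX = 70 ksi.
t_e = 0.707 × 0.25 = 0.1767 in; A_we = 0.1767 × 10 = 1.767 in².
Directional factor: 1.0 + 0.5 sin^1.5(90°) = 1.5.
F_nw = 0.6 × 70 × 1.5 = 63 ksi.
R_n/Ω = (63 × 1.767) / 2.0 = 55.68 kip.

R_n/Ω ≈ 55.7 kip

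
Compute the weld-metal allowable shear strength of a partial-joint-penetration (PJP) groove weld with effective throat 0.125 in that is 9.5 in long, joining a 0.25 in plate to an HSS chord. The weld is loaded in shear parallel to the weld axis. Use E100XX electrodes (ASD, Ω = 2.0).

R_n/Ω ≈ 35.6 kip

E100XX → F_EXX = 100 ksi.
Effective throat (given) t_e = 0.125 in.
A_we = 0.125 × 9.5 = 1.188 in².
F_nw = 0.6 F_EXX = 60 ksi.
R_n/Ω = (60 × 1.188) / 2.0 = 35.62 kip.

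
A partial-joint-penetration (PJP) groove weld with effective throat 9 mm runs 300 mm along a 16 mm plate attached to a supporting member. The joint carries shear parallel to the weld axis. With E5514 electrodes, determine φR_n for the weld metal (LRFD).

E55XX → F_EXX = 550 MPa.
Effective throat (given) t_e = 9 mm.
A_we = 9 × 300 = 2700 mm².
F_nw = 0.6 F_EXX = 330 MPa.
φR_n = 0.75 × 330 × 2700 × 10⁻³ = 668.2 kN.

φR_n ≈ 668 kN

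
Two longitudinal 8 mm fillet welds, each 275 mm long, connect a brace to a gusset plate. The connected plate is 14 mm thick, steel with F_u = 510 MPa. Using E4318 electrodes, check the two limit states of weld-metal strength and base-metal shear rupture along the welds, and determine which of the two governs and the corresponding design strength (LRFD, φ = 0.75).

φR_n ≈ 602 kN (weld metal governs)

E43XX → F_EXX = 430 MPa.
t_e = 0.707 × 8 = 5.656 mm; L = 550 mm.
Weld metal: φR_n = 0.75 × 0.6 × 430 × 5.656 × 550 × 10⁻³ = 601.9 kN.
Base metal (shear rupture): φR_n = 0.75 × 0.6 × 510 × 14 × 550 × 10⁻³ = 1767 kN.
Governing: weld metal.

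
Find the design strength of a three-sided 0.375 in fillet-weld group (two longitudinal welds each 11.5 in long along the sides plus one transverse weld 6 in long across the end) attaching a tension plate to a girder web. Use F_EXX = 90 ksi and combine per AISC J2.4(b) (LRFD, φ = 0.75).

φR_n ≈ 311 kip

t_e = 0.707 × 0.375 = 0.2651 in.
R_nwl = 0.6 × 90 × 0.2651 × 23 = 329.3 kip (longitudinal, 2 welds).
R_nwt = 0.6 × 90 × 0.2651 × 6 = 85.9 kip (transverse, base value).
(i) R_nwl + R_nwt = 415.2 kip; (ii) 0.85 R_nwl + 1.5 R_nwt = 408.7 kip.
R_n = max = 415.2 kip [governs: (i)]; φR_n = 311.4 kip.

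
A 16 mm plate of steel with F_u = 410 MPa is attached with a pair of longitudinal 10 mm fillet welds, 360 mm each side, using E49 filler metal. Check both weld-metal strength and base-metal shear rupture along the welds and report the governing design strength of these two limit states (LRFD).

E49XX → F_EXX = 490 MPa.
t_e = 0.707 × 10 = 7.07 mm; L = 720 mm.
Weld metal: φR_n = 0.75 × 0.6 × 490 × 7.07 × 720 × 10⁻³ = 1122 kN.
Base metal (shear rupture): φR_n = 0.75 × 0.6 × 410 × 16 × 720 × 10⁻³ = 2125 kN.
Governing: weld metal.

φR_n ≈ 1120 kN (weld metal governs)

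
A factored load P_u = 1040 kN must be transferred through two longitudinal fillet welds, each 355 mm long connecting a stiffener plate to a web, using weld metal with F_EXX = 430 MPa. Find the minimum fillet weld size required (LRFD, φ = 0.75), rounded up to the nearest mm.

Total weld length L = 710 mm.
Required throat t_e = P_u / (φ × 0.6 F_EXX × L) = 1040 / (0.75 × 0.6 × 430 × 710 × 10⁻³) = 7.57 mm.
Required leg w = t_e / 0.707 = 10.71 mm → use 11 mm.

w = 11 mm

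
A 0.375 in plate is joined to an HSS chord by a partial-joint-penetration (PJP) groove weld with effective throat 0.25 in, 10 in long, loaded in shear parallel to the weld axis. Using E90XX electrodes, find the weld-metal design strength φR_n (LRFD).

E90XX → F_EXX = 90 ksi.
Effective throat (given) t_e = 0.25 in.
A_we = 0.25 × 10 = 2.5 in².
F_nw = 0.6 F_EXX = 54 ksi.
φR_n = 0.75 × 54 × 2.5 = 101.2 kip.

φR_n ≈ 101 kip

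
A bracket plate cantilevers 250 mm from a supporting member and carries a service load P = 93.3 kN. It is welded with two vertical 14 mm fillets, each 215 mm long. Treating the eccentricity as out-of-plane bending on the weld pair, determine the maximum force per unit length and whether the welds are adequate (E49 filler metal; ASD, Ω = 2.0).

f_max ≈ 1530 N/mm; NOT adequate

E49XX → F_EXX = 490 MPa.
L_w = 2 × 215 = 430 mm; section modulus (unit throat) S = 2 × L²/6 = 15410 mm².
Direct shear f_v = P/L_w = 93.3×10³/430 = 217 N/mm.
Moment M = P × e = 93.3×10³ × 250 = 23325000 N·mm; bending f_b = M/S = 1514 N/mm.
f_max = √(f_v² + f_b²) = √(217² + 1514²) = 1529 N/mm.
r_n/Ω = (1/2.0) × 0.6 × 490 × (0.707 × 14) = 1455 N/mm → NOT adequate.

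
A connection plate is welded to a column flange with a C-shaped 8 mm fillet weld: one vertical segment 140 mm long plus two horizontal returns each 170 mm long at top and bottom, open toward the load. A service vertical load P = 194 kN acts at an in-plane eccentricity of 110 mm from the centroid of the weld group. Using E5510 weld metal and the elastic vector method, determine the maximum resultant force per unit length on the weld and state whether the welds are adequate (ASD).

E55XX → F_EXX = 550 MPa.
Total weld length L_w = 480 mm. Treat welds as unit-width lines.
Centroid: x̄ = 2×170×85 / 480 = 60.21 mm from the vertical weld.
Polar moment about centroid: J = I_x + I_y = [140³/12 + 2×170×70²] + [140×60.21² + 2(170³/12 + 170×24.79²)] = 3430000 mm³.
Direct shear f_v = P/L_w = 194×10³ / 480 = 404.2 N/mm (vertical).
Torsion M = P·e = 194×10³ × 110 = 21340000 N·mm.
Critical point at (x, y) = (109.8, 70) from centroid. f_tx = M·y/J = 435.5 N/mm; f_ty = M·x/J = 683.1 N/mm.
Resultant f_max = √[f_tx² + (f_v + f_ty)²] = √[435.5² + (404.2 + 683.1)²] = 1171 N/mm.
Capacity per unit length: r_n/Ω = (1/2.0) × 0.6 × 550 × (0.707 × 8) = 933.2 N/mm.
1171 > 933.2 → NOT adequate.

f_max ≈ 1170 N/mm; NOT adequate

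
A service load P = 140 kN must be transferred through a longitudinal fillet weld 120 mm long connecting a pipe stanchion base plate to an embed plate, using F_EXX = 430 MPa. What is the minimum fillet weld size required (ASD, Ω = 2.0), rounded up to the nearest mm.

Total weld length L = 120 mm.
Required throat t_e = P × Ω / (0.6 F_EXX × L) = 140 × 2.0 / (0.6 × 430 × 120 × 10⁻³) = 9.044 mm.
Required leg w = t_e / 0.707 = 12.79 mm → use 13 mm.

w = 13 mm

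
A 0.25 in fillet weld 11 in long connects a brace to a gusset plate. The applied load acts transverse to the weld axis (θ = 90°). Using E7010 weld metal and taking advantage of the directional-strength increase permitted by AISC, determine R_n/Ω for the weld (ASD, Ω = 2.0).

R_n/Ω ≈ 61.2 kip

E70XX → F_EXX = 70 ksi.
t_e = 0.707 × 0.25 = 0.1767 in; A_we = 0.1767 × 11 = 1.944 in².
Directional factor: 1.0 + 0.5 sin^1.5(90°) = 1.5.
F_nw = 0.6 × 70 × 1.5 = 63 ksi.
R_n/Ω = (63 × 1.944) / 2.0 = 61.24 kip.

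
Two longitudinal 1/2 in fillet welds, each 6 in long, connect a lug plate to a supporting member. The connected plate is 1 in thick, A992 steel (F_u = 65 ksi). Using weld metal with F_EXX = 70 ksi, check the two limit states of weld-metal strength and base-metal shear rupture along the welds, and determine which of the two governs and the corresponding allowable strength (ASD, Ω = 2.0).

t_e = 0.707 × 0.5 = 0.3535 in; L = 12 in.
Weld metal: R_n/Ω = (1/2.0) × 0.6 × 70 × 0.3535 × 12 = 89.08 kip.
Base metal (shear rupture): R_n/Ω = (1/2.0) × 0.6 × 65 × 1 × 12 = 234 kip.
Governing: weld metal.

R_n/Ω ≈ 89.1 kip (weld metal governs)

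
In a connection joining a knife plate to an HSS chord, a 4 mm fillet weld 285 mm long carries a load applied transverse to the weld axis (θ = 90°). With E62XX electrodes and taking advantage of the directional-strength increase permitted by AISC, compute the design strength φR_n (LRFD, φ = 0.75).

φR_n ≈ 337 kN

E62XX → F_EXX = 620 MPa.
t_e = 0.707 × 4 = 2.828 mm; A_we = 2.828 × 285 = 806 mm².
Directional factor: 1.0 + 0.5 sin^1.5(90°) = 1.5.
F_nw = 0.6 × 620 × 1.5 = 558 MPa.
φR_n = 0.75 × 558 × 806 × 10⁻³ = 337.3 kN.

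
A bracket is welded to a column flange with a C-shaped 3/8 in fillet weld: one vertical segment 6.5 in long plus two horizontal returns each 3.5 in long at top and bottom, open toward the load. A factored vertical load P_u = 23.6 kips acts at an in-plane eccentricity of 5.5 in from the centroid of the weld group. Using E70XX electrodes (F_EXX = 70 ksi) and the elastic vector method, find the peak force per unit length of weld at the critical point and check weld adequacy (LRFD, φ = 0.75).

Total weld length L_w = 13.5 in. Treat welds as unit-width lines.
Centroid: x̄ = 2×3.5×1.75 / 13.5 = 0.9074 in from the vertical weld.
Polar moment about centroid: J = I_x + I_y = [6.5³/12 + 2×3.5×3.25²] + [6.5×0.9074² + 2(3.5³/12 + 3.5×0.8426²)] = 114.3 in³.
Direct shear f_v = P/L_w = 23.6 / 13.5 = 1.748 kip/in (vertical).
Torsion M = P·e = 23.6 × 5.5 = 129.8 kip·in.
Critical point at (x, y) = (2.593, 3.25) from centroid. f_tx = M·y/J = 3.691 kip/in; f_ty = M·x/J = 2.944 kip/in.
Resultant f_max = √[f_tx² + (f_v + f_ty)²] = √[3.691² + (1.748 + 2.944)²] = 5.97 kip/in.
Capacity per unit length: φr_n = 0.75 × 0.6 × 70 × (0.707 × 0.375) = 8.351 kip/in.
5.97 ≤ 8.351 → adequate.

f_max ≈ 5.97 kip/in; adequate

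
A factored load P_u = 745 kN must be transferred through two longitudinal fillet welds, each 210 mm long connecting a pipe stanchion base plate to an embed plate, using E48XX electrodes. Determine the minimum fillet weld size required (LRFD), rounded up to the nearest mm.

E48XX → F_EXX = 480 MPa.
Total weld length L = 420 mm.
Required throat t_e = P_u / (φ × 0.6 F_EXX × L) = 745 / (0.75 × 0.6 × 480 × 420 × 10⁻³) = 8.212 mm.
Required leg w = t_e / 0.707 = 11.62 mm → use 12 mm.

w = 12 mm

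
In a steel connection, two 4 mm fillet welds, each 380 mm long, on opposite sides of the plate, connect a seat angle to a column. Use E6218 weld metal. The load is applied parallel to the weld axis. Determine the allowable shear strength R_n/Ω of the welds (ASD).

E62XX → F_EXX = 620 MPa.
Effective throat t_e = 0.707 × 4 = 2.828 mm.
Total length L = 760 mm; A_we = 2.828 × 760 = 2149 mm².
F_nw = 0.6 F_EXX = 0.6 × 620 = 372 MPa.
R_n = 372 × 2149 × 10⁻³ = 799.5 kN; R_n/Ω = 799.5/2.0 = 399.8 kN.

R_n/Ω ≈ 400 kN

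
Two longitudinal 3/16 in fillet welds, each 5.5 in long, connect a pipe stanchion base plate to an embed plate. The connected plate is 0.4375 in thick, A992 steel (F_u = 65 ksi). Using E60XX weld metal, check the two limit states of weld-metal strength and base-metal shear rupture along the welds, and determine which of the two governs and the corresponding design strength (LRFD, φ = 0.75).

φR_n ≈ 39.4 kip (weld metal governs)

E60XX → F_EXX = 60 ksi.
t_e = 0.707 × 0.1875 = 0.1326 in; L = 11 in.
Weld metal: φR_n = 0.75 × 0.6 × 60 × 0.1326 × 11 = 39.37 kip.
Base metal (shear rupture): φR_n = 0.75 × 0.6 × 65 × 0.4375 × 11 = 140.8 kip.
Governing: weld metal.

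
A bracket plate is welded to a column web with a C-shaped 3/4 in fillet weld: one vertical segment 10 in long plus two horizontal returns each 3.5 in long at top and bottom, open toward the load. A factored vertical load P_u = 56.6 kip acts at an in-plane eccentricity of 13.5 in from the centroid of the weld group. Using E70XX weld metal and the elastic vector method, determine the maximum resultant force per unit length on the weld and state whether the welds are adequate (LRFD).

E70XX → F_EXX = 70 ksi.
Total weld length L_w = 17 in. Treat welds as unit-width lines.
Centroid: x̄ = 2×3.5×1.75 / 17 = 0.7206 in from the vertical weld.
Polar moment about centroid: J = I_x + I_y = [10³/12 + 2×3.5×5²] + [10×0.7206² + 2(3.5³/12 + 3.5×1.029²)] = 278.1 in³.
Direct shear f_v = P/L_w = 56.6 / 17 = 3.329 kip/in (vertical).
Torsion M = P·e = 56.6 × 13.5 = 764.1 kip·in.
Critical point at (x, y) = (2.779, 5) from centroid. f_tx = M·y/J = 13.74 kip/in; f_ty = M·x/J = 7.637 kip/in.
Resultant f_max = √[f_tx² + (f_v + f_ty)²] = √[13.74² + (3.329 + 7.637)²] = 17.58 kip/in.
Capacity per unit length: φr_n = 0.75 × 0.6 × 70 × (0.707 × 0.75) = 16.7 kip/in.
17.58 > 16.7 → NOT adequate.

f_max ≈ 17.6 kip/in; NOT adequate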